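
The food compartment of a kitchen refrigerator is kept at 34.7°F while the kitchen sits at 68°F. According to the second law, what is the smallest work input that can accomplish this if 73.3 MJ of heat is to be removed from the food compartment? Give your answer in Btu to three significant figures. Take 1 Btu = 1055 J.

In absolute terms T_C = 274.65 K and T_H = 293.15 K, so ΔT = 18.50 K.
The reversible limit is COP_R = T_C/ΔT = 14.85, so W_min = Q_C/COP = Q_C·ΔT/T_C.
W_min = 73.30 × 18.50/274.65 = 4.937 MJ = 4680 Btu.

4680 Btu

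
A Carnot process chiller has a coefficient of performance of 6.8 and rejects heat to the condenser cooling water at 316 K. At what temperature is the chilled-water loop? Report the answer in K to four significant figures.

275.5 K

For a Carnot refrigerator COP_R = T_C/(T_H − T_C), so T_C = COP·T_H/(1 + COP).
With T_H = 316.00 K, T_C = 6.8 × 316.00/7.800 = 275.49 K.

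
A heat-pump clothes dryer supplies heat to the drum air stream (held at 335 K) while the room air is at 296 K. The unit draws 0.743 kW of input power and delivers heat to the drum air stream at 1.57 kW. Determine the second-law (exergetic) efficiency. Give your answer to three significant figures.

COP_actual = Q̇_H/Ẇ = 1.570/0.7430 = 2.113.
The reservoir spacing is ΔT = 335 − 296 = 39.00 K.
COP_Carnot = T_H/ΔT = 335.00/39.00 = 8.590.
η_II = COP_actual/COP_Carnot = 2.113/8.590 = 0.2460.

0.246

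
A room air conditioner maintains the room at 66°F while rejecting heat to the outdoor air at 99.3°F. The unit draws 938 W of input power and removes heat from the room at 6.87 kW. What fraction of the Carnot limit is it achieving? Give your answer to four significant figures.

0.4640

Converting, Q̇_C = 6.870 kW = 6870 W, so COP_actual = Q̇_C/Ẇ = 6870/938.0 = 7.324.
In absolute terms T_C = 292.04 K and T_H = 310.54 K, so ΔT = 18.50 K.
COP_Carnot = T_C/ΔT = 292.04/18.50 = 15.79.
η_II = COP_actual/COP_Carnot = 7.324/15.79 = 0.4640.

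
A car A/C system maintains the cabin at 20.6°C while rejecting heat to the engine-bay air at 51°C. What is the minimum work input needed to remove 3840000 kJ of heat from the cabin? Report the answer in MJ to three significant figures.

397 MJ

In absolute terms T_C = 293.75 K and T_H = 324.15 K, so ΔT = 30.40 K.
The reversible limit is COP_R = T_C/ΔT = 9.663, so W_min = Q_C/COP = Q_C·ΔT/T_C.
W_min = 3840000 × 30.40/293.75 = 397400 kJ = 397.4 MJ.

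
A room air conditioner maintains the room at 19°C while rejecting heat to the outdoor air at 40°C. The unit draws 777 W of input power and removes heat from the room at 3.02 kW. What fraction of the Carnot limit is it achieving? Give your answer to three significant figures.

0.279

Converting, Q̇_C = 3.020 kW = 3020 W, so COP_actual = Q̇_C/Ẇ = 3020/777.0 = 3.887.
In absolute terms T_C = 292.15 K and T_H = 313.15 K, so ΔT = 21.00 K.
COP_Carnot = T_C/ΔT = 292.15/21.00 = 13.91.
η_II = COP_actual/COP_Carnot = 3.887/13.91 = 0.2794.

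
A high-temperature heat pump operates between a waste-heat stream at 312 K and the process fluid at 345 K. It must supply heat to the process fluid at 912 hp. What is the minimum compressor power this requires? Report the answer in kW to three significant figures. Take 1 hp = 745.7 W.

65.1 kW

The reservoir spacing is ΔT = 345 − 312 = 33.00 K.
COP_Carnot = T_H/ΔT = 345.00/33.00 = 10.45.
Ẇ_min = Q̇/COP_Carnot = 912.0/10.45 = 87.23 hp = 65.05 kW.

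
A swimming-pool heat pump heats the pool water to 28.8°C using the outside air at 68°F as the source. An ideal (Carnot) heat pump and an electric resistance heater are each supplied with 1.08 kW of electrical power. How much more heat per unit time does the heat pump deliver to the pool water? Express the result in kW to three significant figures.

36.0 kW

In absolute terms T_C = 293.15 K and T_H = 301.95 K, so ΔT = 8.800 K.
COP_Carnot = T_H/ΔT = 301.95/8.800 = 34.31.
The heat pump delivers Q̇_H = COP × Ẇ = 37.06 kW; the resistance heater delivers Ẇ = 1.080 kW.
Extra = (COP − 1)·Ẇ = 35.98 kW.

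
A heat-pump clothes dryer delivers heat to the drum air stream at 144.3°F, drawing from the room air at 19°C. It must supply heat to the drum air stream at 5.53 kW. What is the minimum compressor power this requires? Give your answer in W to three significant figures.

In absolute terms T_C = 292.15 K and T_H = 335.54 K, so ΔT = 43.39 K.
COP_Carnot = T_H/ΔT = 335.54/43.39 = 7.733.
Ẇ_min = Q̇/COP_Carnot = 5.530/7.733 = 0.7151 kW = 715.1 W.

715 W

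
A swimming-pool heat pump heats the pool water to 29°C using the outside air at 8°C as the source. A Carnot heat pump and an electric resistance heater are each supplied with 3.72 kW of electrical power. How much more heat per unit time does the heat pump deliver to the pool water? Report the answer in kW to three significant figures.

In absolute terms T_C = 281.15 K and T_H = 302.15 K, so ΔT = 21.00 K.
COP_Carnot = T_H/ΔT = 302.15/21.00 = 14.39.
The heat pump delivers Q̇_H = COP × Ẇ = 53.52 kW; the resistance heater delivers Ẇ = 3.720 kW.
Extra = (COP − 1)·Ẇ = 49.80 kW.

49.8 kW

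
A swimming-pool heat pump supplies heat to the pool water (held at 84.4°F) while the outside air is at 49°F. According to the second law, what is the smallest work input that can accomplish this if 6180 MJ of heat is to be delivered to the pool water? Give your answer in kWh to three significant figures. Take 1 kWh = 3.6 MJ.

112 kWh

In absolute terms T_C = 282.59 K and T_H = 302.26 K, so ΔT = 19.67 K.
The reversible limit is COP_HP = T_H/ΔT = 15.37, so W_min = Q_H/COP = Q_H·ΔT/T_H.
W_min = 6180 × 19.67/302.26 = 402.1 MJ = 111.7 kWh.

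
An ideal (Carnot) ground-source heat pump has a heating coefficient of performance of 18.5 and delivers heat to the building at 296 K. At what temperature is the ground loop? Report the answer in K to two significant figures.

COP_HP = T_H/(T_H − T_C) gives T_H − T_C = T_H/COP.
With T_H = 296.00 K, T_C = 296.00 × (1 − 1/18.5) = 280.00 K.

280 K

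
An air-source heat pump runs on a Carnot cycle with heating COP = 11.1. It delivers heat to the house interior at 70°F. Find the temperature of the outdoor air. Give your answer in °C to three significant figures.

COP_HP = T_H/(T_H − T_C) gives T_H − T_C = T_H/COP.
With T_H = 294.26 K, T_C = 294.26 × (1 − 1/11.1) = 267.75 K.
Converting, 267.75 K = -5.40°C.

-5.40 °C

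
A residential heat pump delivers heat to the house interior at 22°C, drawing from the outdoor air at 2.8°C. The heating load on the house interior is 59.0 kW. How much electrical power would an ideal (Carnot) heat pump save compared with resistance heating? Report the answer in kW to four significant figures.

In absolute terms T_C = 275.95 K and T_H = 295.15 K, so ΔT = 19.20 K.
COP_Carnot = T_H/ΔT = 295.15/19.20 = 15.37.
Resistance heating needs Ẇ_res = Q̇_H = 59.00 kW; the reversible heat pump needs only Ẇ_hp = Q̇_H/COP = 3.838 kW.
Saving = 59.00 − 3.838 = 55.16 kW.

55.16 kW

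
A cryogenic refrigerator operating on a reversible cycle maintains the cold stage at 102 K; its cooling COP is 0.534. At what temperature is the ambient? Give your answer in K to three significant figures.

COP_R = T_C/(T_H − T_C) gives T_H − T_C = T_C/COP.
With T_C = 102.00 K, T_H = 102.00 × (1 + 1/0.534) = 293.01 K.

293 K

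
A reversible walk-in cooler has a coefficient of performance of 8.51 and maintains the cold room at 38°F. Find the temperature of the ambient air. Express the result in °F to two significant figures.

COP_R = T_C/(T_H − T_C) gives T_H − T_C = T_C/COP.
With T_C = 276.48 K, T_H = 276.48 × (1 + 1/8.51) = 308.97 K.
Converting, 308.97 K = 96.48°F.

96 °F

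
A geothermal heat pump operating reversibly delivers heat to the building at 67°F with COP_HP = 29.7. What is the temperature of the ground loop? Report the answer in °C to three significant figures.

9.59 °C

COP_HP = T_H/(T_H − T_C) gives T_H − T_C = T_H/COP.
With T_H = 292.59 K, T_C = 292.59 × (1 − 1/29.7) = 282.74 K.
Converting, 282.74 K = 9.59°C.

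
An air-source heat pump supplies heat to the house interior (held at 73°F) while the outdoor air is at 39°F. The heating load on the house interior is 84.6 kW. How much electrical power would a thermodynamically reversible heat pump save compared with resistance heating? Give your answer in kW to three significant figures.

79.2 kW

In absolute terms T_C = 277.04 K and T_H = 295.93 K, so ΔT = 18.89 K.
COP_Carnot = T_H/ΔT = 295.93/18.89 = 15.67.
Resistance heating needs Ẇ_res = Q̇_H = 84.60 kW; the reversible heat pump needs only Ẇ_hp = Q̇_H/COP = 5.400 kW.
Saving = 84.60 − 5.400 = 79.20 kW.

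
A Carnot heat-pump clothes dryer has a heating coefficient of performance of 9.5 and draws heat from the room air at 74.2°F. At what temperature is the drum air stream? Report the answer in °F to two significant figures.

COP_HP = T_H/(T_H − T_C) rearranges to T_H = COP·T_C/(COP − 1).
With T_C = 296.59 K, T_H = 9.5 × 296.59/8.500 = 331.49 K.
Converting, 331.49 K = 137.01°F.

140 °F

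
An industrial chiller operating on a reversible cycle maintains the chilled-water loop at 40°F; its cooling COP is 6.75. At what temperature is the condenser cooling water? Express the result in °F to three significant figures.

COP_R = T_C/(T_H − T_C) gives T_H − T_C = T_C/COP.
With T_C = 277.59 K, T_H = 277.59 × (1 + 1/6.75) = 318.72 K.
Converting, 318.72 K = 114.03°F.

114 °F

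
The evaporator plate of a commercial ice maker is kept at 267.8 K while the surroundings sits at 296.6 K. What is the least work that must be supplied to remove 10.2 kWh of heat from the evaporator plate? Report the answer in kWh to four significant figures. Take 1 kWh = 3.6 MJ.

1.097 kWh

The reservoir spacing is ΔT = 296.6 − 267.8 = 28.80 K.
The reversible limit is COP_R = T_C/ΔT = 9.299, so W_min = Q_C/COP = Q_C·ΔT/T_C.
W_min = 10.20 × 28.80/267.80 = 1.097 kWh.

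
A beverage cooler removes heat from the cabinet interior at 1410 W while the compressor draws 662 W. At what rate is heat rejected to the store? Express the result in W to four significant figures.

For a cyclic device the first law requires Q̇_H = Q̇_C + Ẇ.
Q̇_H = Q̇_C + Ẇ = 2072 W.

2072 W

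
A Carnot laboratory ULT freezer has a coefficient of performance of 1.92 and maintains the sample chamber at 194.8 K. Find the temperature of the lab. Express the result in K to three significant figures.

COP_R = T_C/(T_H − T_C) gives T_H − T_C = T_C/COP.
With T_C = 194.80 K, T_H = 194.80 × (1 + 1/1.92) = 296.26 K.

296 K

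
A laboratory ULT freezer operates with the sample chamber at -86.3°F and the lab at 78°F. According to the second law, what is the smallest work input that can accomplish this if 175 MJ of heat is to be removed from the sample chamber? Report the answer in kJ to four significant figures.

In absolute terms T_C = 207.43 K and T_H = 298.71 K, so ΔT = 91.28 K.
The reversible limit is COP_R = T_C/ΔT = 2.272, so W_min = Q_C/COP = Q_C·ΔT/T_C.
W_min = 175.0 × 91.28/207.43 = 77.01 MJ = 77010 kJ.

77010 kJ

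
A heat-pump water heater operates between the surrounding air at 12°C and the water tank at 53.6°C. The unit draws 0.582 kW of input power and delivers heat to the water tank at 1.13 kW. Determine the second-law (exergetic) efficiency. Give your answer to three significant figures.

0.247

COP_actual = Q̇_H/Ẇ = 1.130/0.5820 = 1.942.
In absolute terms T_C = 285.15 K and T_H = 326.75 K, so ΔT = 41.60 K.
COP_Carnot = T_H/ΔT = 326.75/41.60 = 7.855.
η_II = COP_actual/COP_Carnot = 1.942/7.855 = 0.2472.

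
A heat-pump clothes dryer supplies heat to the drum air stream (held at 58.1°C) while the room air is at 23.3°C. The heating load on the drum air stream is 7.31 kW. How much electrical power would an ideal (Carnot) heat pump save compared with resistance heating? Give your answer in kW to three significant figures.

In absolute terms T_C = 296.45 K and T_H = 331.25 K, so ΔT = 34.80 K.
COP_Carnot = T_H/ΔT = 331.25/34.80 = 9.519.
Resistance heating needs Ẇ_res = Q̇_H = 7.310 kW; the reversible heat pump needs only Ẇ_hp = Q̇_H/COP = 0.7680 kW.
Saving = 7.310 − 0.7680 = 6.542 kW.

6.54 kW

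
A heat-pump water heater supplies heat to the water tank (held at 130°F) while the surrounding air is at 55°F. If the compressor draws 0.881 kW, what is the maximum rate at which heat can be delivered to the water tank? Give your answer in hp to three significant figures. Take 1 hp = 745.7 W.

In absolute terms T_C = 285.93 K and T_H = 327.59 K, so ΔT = 41.67 K.
COP_Carnot = T_H/ΔT = 327.59/41.67 = 7.862.
Q̇_max = COP_Carnot × Ẇ = 7.862 × 0.8810 kW = 6.927 kW = 9.289 hp.

9.29 hp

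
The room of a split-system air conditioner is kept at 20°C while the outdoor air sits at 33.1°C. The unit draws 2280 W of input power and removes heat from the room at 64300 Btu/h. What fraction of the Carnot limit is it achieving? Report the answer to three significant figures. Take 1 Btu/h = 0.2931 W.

Converting, Q̇_C = 64300 Btu/h = 18850 W, so COP_actual = Q̇_C/Ẇ = 18850/2280 = 8.266.
In absolute terms T_C = 293.15 K and T_H = 306.25 K, so ΔT = 13.10 K.
COP_Carnot = T_C/ΔT = 293.15/13.10 = 22.38.
η_II = COP_actual/COP_Carnot = 8.266/22.38 = 0.3694.

0.369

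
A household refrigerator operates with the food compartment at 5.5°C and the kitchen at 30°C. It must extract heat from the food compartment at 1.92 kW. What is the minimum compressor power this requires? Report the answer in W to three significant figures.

In absolute terms T_C = 278.65 K and T_H = 303.15 K, so ΔT = 24.50 K.
COP_Carnot = T_C/ΔT = 278.65/24.50 = 11.37.
Ẇ_min = Q̇/COP_Carnot = 1.920/11.37 = 0.1688 kW = 168.8 W.

169 W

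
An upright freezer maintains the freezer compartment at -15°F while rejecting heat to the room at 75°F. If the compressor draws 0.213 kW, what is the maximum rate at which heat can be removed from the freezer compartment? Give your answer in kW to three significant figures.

In absolute terms T_C = 247.04 K and T_H = 297.04 K, so ΔT = 50.00 K.
COP_Carnot = T_C/ΔT = 247.04/50.00 = 4.941.
Q̇_max = COP_Carnot × Ẇ = 4.941 × 0.2130 kW = 1.052 kW.

1.05 kW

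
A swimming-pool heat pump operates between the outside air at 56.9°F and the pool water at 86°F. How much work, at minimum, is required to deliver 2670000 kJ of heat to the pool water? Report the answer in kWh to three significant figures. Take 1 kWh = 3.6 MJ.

In absolute terms T_C = 286.98 K and T_H = 303.15 K, so ΔT = 16.17 K.
The reversible limit is COP_HP = T_H/ΔT = 18.75, so W_min = Q_H/COP = Q_H·ΔT/T_H.
W_min = 2670000 × 16.17/303.15 = 142400 kJ = 39.55 kWh.

39.6 kWh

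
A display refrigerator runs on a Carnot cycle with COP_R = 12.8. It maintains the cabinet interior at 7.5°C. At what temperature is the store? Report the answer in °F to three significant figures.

85.0 °F

COP_R = T_C/(T_H − T_C) gives T_H − T_C = T_C/COP.
With T_C = 280.65 K, T_H = 280.65 × (1 + 1/12.8) = 302.58 K.
Converting, 302.58 K = 84.97°F.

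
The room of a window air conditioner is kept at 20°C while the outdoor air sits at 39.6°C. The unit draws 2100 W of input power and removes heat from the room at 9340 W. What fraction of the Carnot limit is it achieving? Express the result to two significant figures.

0.30

COP_actual = Q̇_C/Ẇ = 9340/2100 = 4.448.
In absolute terms T_C = 293.15 K and T_H = 312.75 K, so ΔT = 19.60 K.
COP_Carnot = T_C/ΔT = 293.15/19.60 = 14.96.
η_II = COP_actual/COP_Carnot = 4.448/14.96 = 0.2974.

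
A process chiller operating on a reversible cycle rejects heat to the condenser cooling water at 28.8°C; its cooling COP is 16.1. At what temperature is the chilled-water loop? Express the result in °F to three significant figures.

For a Carnot refrigerator COP_R = T_C/(T_H − T_C), so T_C = COP·T_H/(1 + COP).
With T_H = 301.95 K, T_C = 16.1 × 301.95/17.10 = 284.29 K.
Converting, 284.29 K = 52.06°F.

52.1 °F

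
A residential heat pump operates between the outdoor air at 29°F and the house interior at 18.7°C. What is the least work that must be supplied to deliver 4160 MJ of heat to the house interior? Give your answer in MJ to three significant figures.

290 MJ

In absolute terms T_C = 271.48 K and T_H = 291.85 K, so ΔT = 20.37 K.
The reversible limit is COP_HP = T_H/ΔT = 14.33, so W_min = Q_H/COP = Q_H·ΔT/T_H.
W_min = 4160 × 20.37/291.85 = 290.3 MJ.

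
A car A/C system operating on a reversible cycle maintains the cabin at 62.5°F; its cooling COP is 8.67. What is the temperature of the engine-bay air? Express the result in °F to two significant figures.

COP_R = T_C/(T_H − T_C) gives T_H − T_C = T_C/COP.
With T_C = 290.09 K, T_H = 290.09 × (1 + 1/8.67) = 323.55 K.
Converting, 323.55 K = 122.73°F.

120 °F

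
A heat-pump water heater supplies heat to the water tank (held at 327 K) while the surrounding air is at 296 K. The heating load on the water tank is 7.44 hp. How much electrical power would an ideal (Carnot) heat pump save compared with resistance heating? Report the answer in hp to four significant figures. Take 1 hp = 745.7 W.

The reservoir spacing is ΔT = 327 − 296 = 31.00 K.
COP_Carnot = T_H/ΔT = 327.00/31.00 = 10.55.
Resistance heating needs Ẇ_res = Q̇_H = 7.440 hp; the reversible heat pump needs only Ẇ_hp = Q̇_H/COP = 0.7053 hp.
Saving = 7.440 − 0.7053 = 6.735 hp.

6.735 hp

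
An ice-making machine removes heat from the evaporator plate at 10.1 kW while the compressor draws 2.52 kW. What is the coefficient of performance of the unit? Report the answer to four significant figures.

The first law gives Q̇_H = Q̇_C + Ẇ, so the three rates are Q̇_C = 10.10, Q̇_H = 12.62, Ẇ = 2.520 kW.
COP_R = Q̇_C/Ẇ = 10.10/2.520 = 4.008.

4.008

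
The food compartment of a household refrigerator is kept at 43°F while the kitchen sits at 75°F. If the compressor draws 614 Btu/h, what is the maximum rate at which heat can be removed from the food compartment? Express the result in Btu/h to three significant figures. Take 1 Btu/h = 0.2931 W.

9640 Btu/h

In absolute terms T_C = 279.26 K and T_H = 297.04 K, so ΔT = 17.78 K.
COP_Carnot = T_C/ΔT = 279.26/17.78 = 15.71.
Q̇_max = COP_Carnot × Ẇ = 15.71 × 614.0 Btu/h = 9645 Btu/h.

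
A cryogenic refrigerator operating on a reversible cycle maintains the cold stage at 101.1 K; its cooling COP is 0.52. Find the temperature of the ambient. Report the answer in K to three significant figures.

296 K

COP_R = T_C/(T_H − T_C) gives T_H − T_C = T_C/COP.
With T_C = 101.10 K, T_H = 101.10 × (1 + 1/0.52) = 295.52 K.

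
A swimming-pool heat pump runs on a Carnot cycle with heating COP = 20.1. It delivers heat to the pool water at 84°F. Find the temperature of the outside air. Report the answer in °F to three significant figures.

COP_HP = T_H/(T_H − T_C) gives T_H − T_C = T_H/COP.
With T_H = 302.04 K, T_C = 302.04 × (1 − 1/20.1) = 287.01 K.
Converting, 287.01 K = 56.95°F.

57.0 °F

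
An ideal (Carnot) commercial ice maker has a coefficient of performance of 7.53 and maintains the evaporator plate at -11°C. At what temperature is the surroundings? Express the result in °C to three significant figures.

COP_R = T_C/(T_H − T_C) gives T_H − T_C = T_C/COP.
With T_C = 262.15 K, T_H = 262.15 × (1 + 1/7.53) = 296.96 K.
Converting, 296.96 K = 23.81°C.

23.8 °C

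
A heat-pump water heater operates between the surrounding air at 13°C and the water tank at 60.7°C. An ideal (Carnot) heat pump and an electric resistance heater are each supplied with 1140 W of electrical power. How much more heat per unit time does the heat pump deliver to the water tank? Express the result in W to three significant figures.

6840 W

In absolute terms T_C = 286.15 K and T_H = 333.85 K, so ΔT = 47.70 K.
COP_Carnot = T_H/ΔT = 333.85/47.70 = 6.999.
The heat pump delivers Q̇_H = COP × Ẇ = 7979 W; the resistance heater delivers Ẇ = 1140 W.
Extra = (COP − 1)·Ẇ = 6839 W.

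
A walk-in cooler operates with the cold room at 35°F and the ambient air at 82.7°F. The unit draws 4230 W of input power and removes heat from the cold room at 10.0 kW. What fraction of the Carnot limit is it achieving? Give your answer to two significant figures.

0.23

Converting, Q̇_C = 10.00 kW = 10000 W, so COP_actual = Q̇_C/Ẇ = 10000/4230 = 2.364.
In absolute terms T_C = 274.82 K and T_H = 301.32 K, so ΔT = 26.50 K.
COP_Carnot = T_C/ΔT = 274.82/26.50 = 10.37.
η_II = COP_actual/COP_Carnot = 2.364/10.37 = 0.2280.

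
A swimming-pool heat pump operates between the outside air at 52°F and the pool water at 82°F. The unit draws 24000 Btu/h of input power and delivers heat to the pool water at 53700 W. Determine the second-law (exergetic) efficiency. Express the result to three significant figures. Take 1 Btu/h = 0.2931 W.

Converting, Q̇_H = 53700 W = 183200 Btu/h, so COP_actual = Q̇_H/Ẇ = 183200/24000 = 7.634.
In absolute terms T_C = 284.26 K and T_H = 300.93 K, so ΔT = 16.67 K.
COP_Carnot = T_H/ΔT = 300.93/16.67 = 18.06.
η_II = COP_actual/COP_Carnot = 7.634/18.06 = 0.4228.

0.423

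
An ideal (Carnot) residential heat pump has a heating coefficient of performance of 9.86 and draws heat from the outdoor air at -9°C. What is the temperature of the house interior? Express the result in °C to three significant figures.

COP_HP = T_H/(T_H − T_C) rearranges to T_H = COP·T_C/(COP − 1).
With T_C = 264.15 K, T_H = 9.86 × 264.15/8.860 = 293.96 K.
Converting, 293.96 K = 20.81°C.

20.8 °C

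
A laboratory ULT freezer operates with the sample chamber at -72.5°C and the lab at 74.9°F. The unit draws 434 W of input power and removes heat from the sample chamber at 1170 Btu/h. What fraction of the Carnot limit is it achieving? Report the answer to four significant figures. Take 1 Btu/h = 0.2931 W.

Converting, Q̇_C = 1170 Btu/h = 342.9 W, so COP_actual = Q̇_C/Ẇ = 342.9/434.0 = 0.7902.
In absolute terms T_C = 200.65 K and T_H = 296.98 K, so ΔT = 96.33 K.
COP_Carnot = T_C/ΔT = 200.65/96.33 = 2.083.
η_II = COP_actual/COP_Carnot = 0.7902/2.083 = 0.3794.

0.3794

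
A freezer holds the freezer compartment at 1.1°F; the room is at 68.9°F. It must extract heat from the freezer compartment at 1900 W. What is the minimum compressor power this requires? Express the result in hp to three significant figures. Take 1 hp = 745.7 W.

0.375 hp

In absolute terms T_C = 255.98 K and T_H = 293.65 K, so ΔT = 37.67 K.
COP_Carnot = T_C/ΔT = 255.98/37.67 = 6.796.
Ẇ_min = Q̇/COP_Carnot = 1900/6.796 = 279.6 W = 0.3749 hp.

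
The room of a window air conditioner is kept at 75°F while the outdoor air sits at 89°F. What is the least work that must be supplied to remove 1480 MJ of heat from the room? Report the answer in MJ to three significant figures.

In absolute terms T_C = 297.04 K and T_H = 304.82 K, so ΔT = 7.778 K.
The reversible limit is COP_R = T_C/ΔT = 38.19, so W_min = Q_C/COP = Q_C·ΔT/T_C.
W_min = 1480 × 7.778/297.04 = 38.75 MJ.

38.8 MJ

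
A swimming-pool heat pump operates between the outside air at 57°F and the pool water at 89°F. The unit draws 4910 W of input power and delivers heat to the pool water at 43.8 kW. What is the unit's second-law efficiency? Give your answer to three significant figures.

0.520

Converting, Q̇_H = 43.80 kW = 43800 W, so COP_actual = Q̇_H/Ẇ = 43800/4910 = 8.921.
In absolute terms T_C = 287.04 K and T_H = 304.82 K, so ΔT = 17.78 K.
COP_Carnot = T_H/ΔT = 304.82/17.78 = 17.15.
η_II = COP_actual/COP_Carnot = 8.921/17.15 = 0.5203.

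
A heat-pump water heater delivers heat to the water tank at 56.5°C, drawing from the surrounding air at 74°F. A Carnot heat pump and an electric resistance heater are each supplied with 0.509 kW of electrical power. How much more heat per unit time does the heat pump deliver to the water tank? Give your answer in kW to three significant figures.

4.55 kW

In absolute terms T_C = 296.48 K and T_H = 329.65 K, so ΔT = 33.17 K.
COP_Carnot = T_H/ΔT = 329.65/33.17 = 9.939.
The heat pump delivers Q̇_H = COP × Ẇ = 5.059 kW; the resistance heater delivers Ẇ = 0.5090 kW.
Extra = (COP − 1)·Ẇ = 4.550 kW.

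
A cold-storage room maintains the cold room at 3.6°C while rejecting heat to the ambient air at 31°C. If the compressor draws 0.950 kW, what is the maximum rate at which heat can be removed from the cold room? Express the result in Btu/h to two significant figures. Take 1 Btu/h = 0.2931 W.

In absolute terms T_C = 276.75 K and T_H = 304.15 K, so ΔT = 27.40 K.
COP_Carnot = T_C/ΔT = 276.75/27.40 = 10.10.
Q̇_max = COP_Carnot × Ẇ = 10.10 × 0.9500 kW = 9.595 kW = 32740 Btu/h.

33000 Btu/h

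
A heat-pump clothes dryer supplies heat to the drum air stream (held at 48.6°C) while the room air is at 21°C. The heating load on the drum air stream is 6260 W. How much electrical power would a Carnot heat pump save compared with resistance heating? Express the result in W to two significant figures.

5700 W

In absolute terms T_C = 294.15 K and T_H = 321.75 K, so ΔT = 27.60 K.
COP_Carnot = T_H/ΔT = 321.75/27.60 = 11.66.
Resistance heating needs Ẇ_res = Q̇_H = 6260 W; the reversible heat pump needs only Ẇ_hp = Q̇_H/COP = 537.0 W.
Saving = 6260 − 537.0 = 5723 W.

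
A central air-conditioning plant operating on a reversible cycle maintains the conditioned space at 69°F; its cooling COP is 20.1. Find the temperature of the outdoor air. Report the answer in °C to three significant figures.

35.2 °C

COP_R = T_C/(T_H − T_C) gives T_H − T_C = T_C/COP.
With T_C = 293.71 K, T_H = 293.71 × (1 + 1/20.1) = 308.32 K.
Converting, 308.32 K = 35.17°C.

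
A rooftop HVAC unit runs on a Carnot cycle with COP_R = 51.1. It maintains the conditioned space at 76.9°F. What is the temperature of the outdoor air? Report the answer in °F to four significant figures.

87.40 °F

COP_R = T_C/(T_H − T_C) gives T_H − T_C = T_C/COP.
With T_C = 298.09 K, T_H = 298.09 × (1 + 1/51.1) = 303.93 K.
Converting, 303.93 K = 87.40°F.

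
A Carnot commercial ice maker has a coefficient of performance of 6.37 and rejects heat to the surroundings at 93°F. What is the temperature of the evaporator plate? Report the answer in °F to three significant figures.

18.0 °F

For a Carnot refrigerator COP_R = T_C/(T_H − T_C), so T_C = COP·T_H/(1 + COP).
With T_H = 307.04 K, T_C = 6.37 × 307.04/7.370 = 265.38 K.
Converting, 265.38 K = 18.01°F.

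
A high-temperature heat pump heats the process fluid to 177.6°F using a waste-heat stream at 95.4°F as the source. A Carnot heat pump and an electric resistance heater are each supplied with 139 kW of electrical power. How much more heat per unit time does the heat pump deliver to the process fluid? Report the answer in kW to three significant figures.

In absolute terms T_C = 308.37 K and T_H = 354.04 K, so ΔT = 45.67 K.
COP_Carnot = T_H/ΔT = 354.04/45.67 = 7.753.
The heat pump delivers Q̇_H = COP × Ẇ = 1078 kW; the resistance heater delivers Ẇ = 139.0 kW.
Extra = (COP − 1)·Ẇ = 938.6 kW.

939 kW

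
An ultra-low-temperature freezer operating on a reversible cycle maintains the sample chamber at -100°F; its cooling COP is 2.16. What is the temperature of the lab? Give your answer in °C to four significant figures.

COP_R = T_C/(T_H − T_C) gives T_H − T_C = T_C/COP.
With T_C = 199.82 K, T_H = 199.82 × (1 + 1/2.16) = 292.32 K.
Converting, 292.32 K = 19.17°C.

19.17 °C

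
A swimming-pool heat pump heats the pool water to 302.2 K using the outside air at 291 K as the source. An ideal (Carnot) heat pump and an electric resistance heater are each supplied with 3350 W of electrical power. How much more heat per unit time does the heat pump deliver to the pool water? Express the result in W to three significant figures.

The reservoir spacing is ΔT = 302.2 − 291 = 11.20 K.
COP_Carnot = T_H/ΔT = 302.20/11.20 = 26.98.
The heat pump delivers Q̇_H = COP × Ẇ = 90390 W; the resistance heater delivers Ẇ = 3350 W.
Extra = (COP − 1)·Ẇ = 87040 W.

87000 W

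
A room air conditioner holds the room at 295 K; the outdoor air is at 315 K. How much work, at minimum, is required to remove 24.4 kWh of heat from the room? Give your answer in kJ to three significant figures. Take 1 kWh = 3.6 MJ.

5960 kJ

The reservoir spacing is ΔT = 315 − 295 = 20.00 K.
The reversible limit is COP_R = T_C/ΔT = 14.75, so W_min = Q_C/COP = Q_C·ΔT/T_C.
W_min = 24.40 × 20.00/295.00 = 1.654 kWh = 5955 kJ.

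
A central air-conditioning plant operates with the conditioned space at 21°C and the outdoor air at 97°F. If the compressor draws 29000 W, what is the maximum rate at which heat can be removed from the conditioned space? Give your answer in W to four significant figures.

In absolute terms T_C = 294.15 K and T_H = 309.26 K, so ΔT = 15.11 K.
COP_Carnot = T_C/ΔT = 294.15/15.11 = 19.47.
Q̇_max = COP_Carnot × Ẇ = 19.47 × 29000 W = 564500 W.

564500 W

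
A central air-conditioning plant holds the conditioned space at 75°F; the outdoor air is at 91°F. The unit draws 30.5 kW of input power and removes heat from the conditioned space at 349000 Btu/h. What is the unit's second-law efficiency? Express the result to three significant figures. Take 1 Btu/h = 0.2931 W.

0.100

Converting, Q̇_C = 349000 Btu/h = 102.3 kW, so COP_actual = Q̇_C/Ẇ = 102.3/30.50 = 3.354.
In absolute terms T_C = 297.04 K and T_H = 305.93 K, so ΔT = 8.889 K.
COP_Carnot = T_C/ΔT = 297.04/8.889 = 33.42.
η_II = COP_actual/COP_Carnot = 3.354/33.42 = 0.1004.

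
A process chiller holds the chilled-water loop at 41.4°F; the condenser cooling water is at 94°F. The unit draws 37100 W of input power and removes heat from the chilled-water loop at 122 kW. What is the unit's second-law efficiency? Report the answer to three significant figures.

0.345

Converting, Q̇_C = 122.0 kW = 122000 W, so COP_actual = Q̇_C/Ẇ = 122000/37100 = 3.288.
In absolute terms T_C = 278.37 K and T_H = 307.59 K, so ΔT = 29.22 K.
COP_Carnot = T_C/ΔT = 278.37/29.22 = 9.526.
η_II = COP_actual/COP_Carnot = 3.288/9.526 = 0.3452.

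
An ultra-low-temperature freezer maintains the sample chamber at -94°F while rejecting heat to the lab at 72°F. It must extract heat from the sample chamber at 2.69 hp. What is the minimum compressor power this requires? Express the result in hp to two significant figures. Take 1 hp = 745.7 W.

1.2 hp

In absolute terms T_C = 203.15 K and T_H = 295.37 K, so ΔT = 92.22 K.
COP_Carnot = T_C/ΔT = 203.15/92.22 = 2.203.
Ẇ_min = Q̇/COP_Carnot = 2.690/2.203 = 1.221 hp.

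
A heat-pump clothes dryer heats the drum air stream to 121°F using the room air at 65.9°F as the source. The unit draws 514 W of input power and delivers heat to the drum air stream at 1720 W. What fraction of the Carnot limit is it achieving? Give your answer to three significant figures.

COP_actual = Q̇_H/Ẇ = 1720/514.0 = 3.346.
In absolute terms T_C = 291.98 K and T_H = 322.59 K, so ΔT = 30.61 K.
COP_Carnot = T_H/ΔT = 322.59/30.61 = 10.54.
η_II = COP_actual/COP_Carnot = 3.346/10.54 = 0.3175.

0.318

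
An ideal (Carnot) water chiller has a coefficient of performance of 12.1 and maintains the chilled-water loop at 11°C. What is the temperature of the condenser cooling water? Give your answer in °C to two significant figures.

34 °C

COP_R = T_C/(T_H − T_C) gives T_H − T_C = T_C/COP.
With T_C = 284.15 K, T_H = 284.15 × (1 + 1/12.1) = 307.63 K.
Converting, 307.63 K = 34.48°C.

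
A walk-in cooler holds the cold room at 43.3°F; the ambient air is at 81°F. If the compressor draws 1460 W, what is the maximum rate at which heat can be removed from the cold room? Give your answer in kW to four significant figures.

19.48 kW

In absolute terms T_C = 279.43 K and T_H = 300.37 K, so ΔT = 20.94 K.
COP_Carnot = T_C/ΔT = 279.43/20.94 = 13.34.
Q̇_max = COP_Carnot × Ẇ = 13.34 × 1460 W = 19480 W = 19.48 kW.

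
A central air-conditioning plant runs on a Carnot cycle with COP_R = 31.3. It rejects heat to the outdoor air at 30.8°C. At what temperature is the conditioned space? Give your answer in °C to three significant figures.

For a Carnot refrigerator COP_R = T_C/(T_H − T_C), so T_C = COP·T_H/(1 + COP).
With T_H = 303.95 K, T_C = 31.3 × 303.95/32.30 = 294.54 K.
Converting, 294.54 K = 21.39°C.

21.4 °C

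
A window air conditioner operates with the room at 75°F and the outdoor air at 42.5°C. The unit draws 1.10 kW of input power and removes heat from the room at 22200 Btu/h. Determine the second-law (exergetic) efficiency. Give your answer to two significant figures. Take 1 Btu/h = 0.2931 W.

0.37

Converting, Q̇_C = 22200 Btu/h = 6.507 kW, so COP_actual = Q̇_C/Ẇ = 6.507/1.100 = 5.915.
In absolute terms T_C = 297.04 K and T_H = 315.65 K, so ΔT = 18.61 K.
COP_Carnot = T_C/ΔT = 297.04/18.61 = 15.96.
η_II = COP_actual/COP_Carnot = 5.915/15.96 = 0.3706.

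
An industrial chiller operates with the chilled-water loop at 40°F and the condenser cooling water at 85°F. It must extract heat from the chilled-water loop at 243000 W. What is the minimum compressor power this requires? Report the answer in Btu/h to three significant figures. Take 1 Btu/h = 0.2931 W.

74700 Btu/h

In absolute terms T_C = 277.59 K and T_H = 302.59 K, so ΔT = 25.00 K.
COP_Carnot = T_C/ΔT = 277.59/25.00 = 11.10.
Ẇ_min = Q̇/COP_Carnot = 243000/11.10 = 21880 W = 74670 Btu/h.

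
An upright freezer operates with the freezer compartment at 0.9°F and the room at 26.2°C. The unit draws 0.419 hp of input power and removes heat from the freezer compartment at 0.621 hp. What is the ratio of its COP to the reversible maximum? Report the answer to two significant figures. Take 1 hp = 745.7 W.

0.25

COP_actual = Q̇_C/Ẇ = 0.6210/0.4190 = 1.482.
In absolute terms T_C = 255.87 K and T_H = 299.35 K, so ΔT = 43.48 K.
COP_Carnot = T_C/ΔT = 255.87/43.48 = 5.885.
η_II = COP_actual/COP_Carnot = 1.482/5.885 = 0.2518.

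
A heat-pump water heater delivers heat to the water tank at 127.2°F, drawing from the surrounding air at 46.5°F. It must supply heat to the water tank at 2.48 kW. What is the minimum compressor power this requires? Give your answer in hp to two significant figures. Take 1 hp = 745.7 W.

0.46 hp

In absolute terms T_C = 281.21 K and T_H = 326.04 K, so ΔT = 44.83 K.
COP_Carnot = T_H/ΔT = 326.04/44.83 = 7.272.
Ẇ_min = Q̇/COP_Carnot = 2.480/7.272 = 0.3410 kW = 0.4573 hp.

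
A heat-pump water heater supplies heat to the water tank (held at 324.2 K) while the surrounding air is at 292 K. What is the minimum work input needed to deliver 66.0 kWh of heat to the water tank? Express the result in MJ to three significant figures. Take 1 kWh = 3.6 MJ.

The reservoir spacing is ΔT = 324.2 − 292 = 32.20 K.
The reversible limit is COP_HP = T_H/ΔT = 10.07, so W_min = Q_H/COP = Q_H·ΔT/T_H.
W_min = 66.00 × 32.20/324.20 = 6.555 kWh = 23.60 MJ.

23.6 MJ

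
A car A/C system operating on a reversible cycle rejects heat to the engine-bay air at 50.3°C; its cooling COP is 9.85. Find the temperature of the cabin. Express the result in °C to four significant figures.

20.49 °C

For a Carnot refrigerator COP_R = T_C/(T_H − T_C), so T_C = COP·T_H/(1 + COP).
With T_H = 323.45 K, T_C = 9.85 × 323.45/10.85 = 293.64 K.
Converting, 293.64 K = 20.49°C.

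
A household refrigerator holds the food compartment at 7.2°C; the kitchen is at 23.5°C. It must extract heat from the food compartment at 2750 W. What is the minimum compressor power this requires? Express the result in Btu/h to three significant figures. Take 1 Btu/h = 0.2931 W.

In absolute terms T_C = 280.35 K and T_H = 296.65 K, so ΔT = 16.30 K.
COP_Carnot = T_C/ΔT = 280.35/16.30 = 17.20.
Ẇ_min = Q̇/COP_Carnot = 2750/17.20 = 159.9 W = 545.5 Btu/h.

546 Btu/h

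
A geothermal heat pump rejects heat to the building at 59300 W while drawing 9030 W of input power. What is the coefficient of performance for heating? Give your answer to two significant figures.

6.6

The first law gives Q̇_H = Q̇_C + Ẇ, so the three rates are Q̇_C = 50270, Q̇_H = 59300, Ẇ = 9030 W.
COP_HP = Q̇_H/Ẇ = 59300/9030 = 6.567.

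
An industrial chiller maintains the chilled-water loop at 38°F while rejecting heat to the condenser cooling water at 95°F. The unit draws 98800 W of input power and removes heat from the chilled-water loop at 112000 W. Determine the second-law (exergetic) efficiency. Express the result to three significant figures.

0.130

COP_actual = Q̇_C/Ẇ = 112000/98800 = 1.134.
In absolute terms T_C = 276.48 K and T_H = 308.15 K, so ΔT = 31.67 K.
COP_Carnot = T_C/ΔT = 276.48/31.67 = 8.731.
η_II = COP_actual/COP_Carnot = 1.134/8.731 = 0.1298.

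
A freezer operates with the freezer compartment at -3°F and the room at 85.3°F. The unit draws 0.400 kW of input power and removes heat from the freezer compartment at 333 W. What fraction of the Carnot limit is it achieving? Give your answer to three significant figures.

Converting, Q̇_C = 333.0 W = 0.3330 kW, so COP_actual = Q̇_C/Ẇ = 0.3330/0.4000 = 0.8325.
In absolute terms T_C = 253.71 K and T_H = 302.76 K, so ΔT = 49.06 K.
COP_Carnot = T_C/ΔT = 253.71/49.06 = 5.172.
η_II = COP_actual/COP_Carnot = 0.8325/5.172 = 0.1610.

0.161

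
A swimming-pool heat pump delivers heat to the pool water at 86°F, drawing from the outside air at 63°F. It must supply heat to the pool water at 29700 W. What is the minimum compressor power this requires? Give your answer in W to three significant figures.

1250 W

In absolute terms T_C = 290.37 K and T_H = 303.15 K, so ΔT = 12.78 K.
COP_Carnot = T_H/ΔT = 303.15/12.78 = 23.72.
Ẇ_min = Q̇/COP_Carnot = 29700/23.72 = 1252 W.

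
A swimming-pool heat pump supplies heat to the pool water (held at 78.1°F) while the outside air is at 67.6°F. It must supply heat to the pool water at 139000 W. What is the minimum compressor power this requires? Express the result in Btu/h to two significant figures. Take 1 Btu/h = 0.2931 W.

9300 Btu/h

In absolute terms T_C = 292.93 K and T_H = 298.76 K, so ΔT = 5.833 K.
COP_Carnot = T_H/ΔT = 298.76/5.833 = 51.22.
Ẇ_min = Q̇/COP_Carnot = 139000/51.22 = 2714 W = 9260 Btu/h.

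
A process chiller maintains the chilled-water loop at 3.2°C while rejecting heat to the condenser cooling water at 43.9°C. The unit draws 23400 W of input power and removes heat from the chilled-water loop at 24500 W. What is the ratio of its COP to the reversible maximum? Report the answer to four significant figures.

COP_actual = Q̇_C/Ẇ = 24500/23400 = 1.047.
In absolute terms T_C = 276.35 K and T_H = 317.05 K, so ΔT = 40.70 K.
COP_Carnot = T_C/ΔT = 276.35/40.70 = 6.790.
η_II = COP_actual/COP_Carnot = 1.047/6.790 = 0.1542.

0.1542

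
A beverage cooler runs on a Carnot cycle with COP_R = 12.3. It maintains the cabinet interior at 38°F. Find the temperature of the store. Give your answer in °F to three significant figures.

78.5 °F

COP_R = T_C/(T_H − T_C) gives T_H − T_C = T_C/COP.
With T_C = 276.48 K, T_H = 276.48 × (1 + 1/12.3) = 298.96 K.
Converting, 298.96 K = 78.46°F.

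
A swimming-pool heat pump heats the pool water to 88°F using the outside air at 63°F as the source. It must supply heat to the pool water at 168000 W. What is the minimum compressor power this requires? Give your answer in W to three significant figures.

In absolute terms T_C = 290.37 K and T_H = 304.26 K, so ΔT = 13.89 K.
COP_Carnot = T_H/ΔT = 304.26/13.89 = 21.91.
Ẇ_min = Q̇/COP_Carnot = 168000/21.91 = 7669 W.

7670 W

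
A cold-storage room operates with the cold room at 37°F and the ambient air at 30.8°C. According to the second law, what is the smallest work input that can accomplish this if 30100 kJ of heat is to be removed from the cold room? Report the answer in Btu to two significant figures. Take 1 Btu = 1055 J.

In absolute terms T_C = 275.93 K and T_H = 303.95 K, so ΔT = 28.02 K.
The reversible limit is COP_R = T_C/ΔT = 9.847, so W_min = Q_C/COP = Q_C·ΔT/T_C.
W_min = 30100 × 28.02/275.93 = 3057 kJ = 2897 Btu.

2900 Btu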